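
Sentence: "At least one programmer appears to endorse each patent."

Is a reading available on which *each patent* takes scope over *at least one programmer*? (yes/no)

Raising constructions are monoclausal for scope purposes; *each patent* is not separated from *at least one programmer* by any island.
QR within a single clause is free, so the lower quantifier may take scope over the higher one.
The sentence is scopally ambiguous between *at least one programmer* > *each patent* and *each patent* > *at least one programmer*.

Yes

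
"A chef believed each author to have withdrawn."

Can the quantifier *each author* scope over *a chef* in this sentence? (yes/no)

Yes

This is an ECM construction: *each author* is the infinitival subject, Case-marked by the matrix verb, and the infinitive is transparent for QR.
Clause-internal QR can adjoin the lower DP above the subject, yielding the inverse reading.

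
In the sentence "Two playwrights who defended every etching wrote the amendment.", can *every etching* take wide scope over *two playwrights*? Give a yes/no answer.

*every etching* is embedded in the relative clause *who defended every etching*.
Relative clauses block scope extraction: QR cannot target a position outside the modified NP.
The inverse ordering *every etching* > *two playwrights* is therefore underivable.

No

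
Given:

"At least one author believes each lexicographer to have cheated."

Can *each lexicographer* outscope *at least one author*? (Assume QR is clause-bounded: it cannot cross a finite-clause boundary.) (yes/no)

ECM infinitives lack a CP barrier, so *each lexicographer* can QR over the matrix subject *at least one author*.
Nothing blocks QR of the lower DP to a position above the higher one, so inverse scope is available.

Yes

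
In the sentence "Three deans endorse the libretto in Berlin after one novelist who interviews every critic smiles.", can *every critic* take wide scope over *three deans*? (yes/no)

No

The DP *every critic* is contained in the relative clause *who interviews every critic*, which is itself inside the adjunct *after one novelist who interviews every critic smiles*.
Two island boundaries intervene — the relative clause and the adjunct. Either alone would block QR.
So the wide-scope reading for *every critic* is blocked.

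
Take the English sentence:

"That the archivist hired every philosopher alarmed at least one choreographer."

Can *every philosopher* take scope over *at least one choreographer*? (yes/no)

No

The DP *every philosopher* is contained in the sentential subject *that the archivist hired every philosopher*.
The Sentential Subject Constraint rules out raising the quantifier out of the that-clause subject.
The ordering *every philosopher* > *at least one choreographer* is therefore underivable.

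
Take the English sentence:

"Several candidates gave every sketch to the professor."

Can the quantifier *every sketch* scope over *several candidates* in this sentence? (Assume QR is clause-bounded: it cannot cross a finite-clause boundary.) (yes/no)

*every sketch* is the matrix object and *several candidates* the matrix subject; the two are clausemates.
Ordinary QR to a clause-peripheral position gives the wide-scope LF for the lower DP.

Yes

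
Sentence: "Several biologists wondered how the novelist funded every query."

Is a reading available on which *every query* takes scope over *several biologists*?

No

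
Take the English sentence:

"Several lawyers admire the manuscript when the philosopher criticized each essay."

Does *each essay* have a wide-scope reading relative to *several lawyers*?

No

*each essay* occurs within the adjunct clause *when the philosopher criticized each essay*.
The adjunct-island constraint bars QR out of an adverbial clause.
Hence only narrow scope for *each essay* (under *several lawyers*) survives.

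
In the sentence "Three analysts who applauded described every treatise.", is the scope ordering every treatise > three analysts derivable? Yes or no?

The RC *who applauded* is an island, but *every treatise* is not inside it — it is the matrix object, a clausemate of *three analysts*.
Clause-internal QR can adjoin the lower DP above the subject, yielding the inverse reading.

Yes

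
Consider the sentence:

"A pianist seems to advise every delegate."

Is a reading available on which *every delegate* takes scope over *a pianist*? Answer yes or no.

*every delegate* is inside a raising infinitive, which is transparent to QR (no CP barrier), so it behaves as a matrix argument.
Clause-internal QR can adjoin the lower DP above the subject, yielding the inverse reading.
So *every delegate* > *a pianist* is among the available readings.

Yes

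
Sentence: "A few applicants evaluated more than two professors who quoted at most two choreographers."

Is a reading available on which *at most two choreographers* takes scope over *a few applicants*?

No

The target quantifier *at most two choreographers* is part of the relative clause *who quoted at most two choreographers* modifying *more than two professors*.
Relative clauses block scope extraction: QR cannot target a position outside the modified NP.
*at most two choreographers* > *a few applicants* would require crossing that boundary, which is illicit.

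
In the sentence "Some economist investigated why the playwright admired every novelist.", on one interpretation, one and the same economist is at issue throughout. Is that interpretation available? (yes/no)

Yes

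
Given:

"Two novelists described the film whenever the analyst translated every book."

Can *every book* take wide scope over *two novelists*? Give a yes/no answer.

No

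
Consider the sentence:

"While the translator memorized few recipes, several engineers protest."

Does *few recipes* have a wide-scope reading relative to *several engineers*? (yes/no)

No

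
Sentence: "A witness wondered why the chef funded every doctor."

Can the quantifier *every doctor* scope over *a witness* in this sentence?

No

*every doctor* is embedded in the embedded question *why the chef funded every doctor*.
Embedded questions are wh-islands: a quantifier inside an indirect question cannot QR into the matrix clause.
So the wide-scope reading for *every doctor* is blocked.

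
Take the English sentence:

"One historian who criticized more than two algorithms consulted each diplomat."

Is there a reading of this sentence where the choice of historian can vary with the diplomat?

The described interpretation is the *each diplomat* > *one historian* scoping.
The RC *who criticized more than two algorithms* is an island, but *each diplomat* is not inside it — it is the matrix object, a clausemate of *one historian*.
Clause-internal QR can adjoin the lower DP above the subject, yielding the inverse reading.
Both orderings are possible: *one historian* > *each diplomat* and *each diplomat* > *one historian*.

Yes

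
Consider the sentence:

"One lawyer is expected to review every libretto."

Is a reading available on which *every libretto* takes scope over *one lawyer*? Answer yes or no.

Yes

Raising constructions are monoclausal for scope purposes; *every libretto* is not separated from *one lawyer* by any island.
QR within a single clause is free, so the lower quantifier may take scope over the higher one.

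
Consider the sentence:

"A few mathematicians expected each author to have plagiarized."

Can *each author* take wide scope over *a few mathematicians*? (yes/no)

Yes

*each author* is an ECM subject; ECM complements are not islands, and the embedded quantifier may take matrix scope.
Ordinary QR to a clause-peripheral position gives the wide-scope LF for the lower DP.
So *each author* > *a few mathematicians* is among the available readings.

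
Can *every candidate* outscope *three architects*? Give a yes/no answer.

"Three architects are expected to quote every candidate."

*every candidate* is the object of the infinitival complement of a raising predicate; raising infinitives are transparent for QR, so the two DPs are in effect clausemates.
No island intervenes, so both surface and inverse scope are derivable.
So *every candidate* > *three architects* is among the available readings.

Yes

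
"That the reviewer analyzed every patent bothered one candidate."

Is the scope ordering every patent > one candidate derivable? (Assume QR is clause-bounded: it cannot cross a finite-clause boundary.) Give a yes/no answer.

Structurally, *every patent* is inside the sentential subject *that the reviewer analyzed every patent*.
Clausal subjects are scope islands; QR from inside the subject into the matrix is barred.
So *every patent* cannot raise to a position above *one candidate*.

No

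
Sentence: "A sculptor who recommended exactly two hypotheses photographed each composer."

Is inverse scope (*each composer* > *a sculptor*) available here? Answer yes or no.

Yes

The RC *who recommended exactly two hypotheses* is an island, but *each composer* is not inside it — it is the matrix object, a clausemate of *a sculptor*.
Ordinary QR to a clause-peripheral position gives the wide-scope LF for the lower DP.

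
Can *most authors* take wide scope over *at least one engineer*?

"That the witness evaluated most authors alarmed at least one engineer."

No

*most authors* occurs within the sentential subject *that the witness evaluated most authors*.
Sentential subjects are islands: a quantifier inside the subject clause cannot raise over the matrix predicate.
So the wide-scope reading for *most authors* is blocked.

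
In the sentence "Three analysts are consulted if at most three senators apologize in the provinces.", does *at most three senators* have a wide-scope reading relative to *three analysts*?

No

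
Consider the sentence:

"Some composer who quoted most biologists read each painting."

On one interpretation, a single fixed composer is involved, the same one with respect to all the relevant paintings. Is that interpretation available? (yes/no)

Yes

This is the *some composer* > *each painting* reading.
Surface scope (*some composer* > *each painting*) is always derivable; islands only block QR, not in-situ interpretation.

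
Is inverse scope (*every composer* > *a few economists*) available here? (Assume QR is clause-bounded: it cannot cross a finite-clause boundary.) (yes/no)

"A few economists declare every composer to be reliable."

Yes

This is an ECM construction: *every composer* is the infinitival subject, Case-marked by the matrix verb, and the infinitive is transparent for QR.
With no island boundary between them, the object can take inverse scope over the subject via ordinary QR within the clause.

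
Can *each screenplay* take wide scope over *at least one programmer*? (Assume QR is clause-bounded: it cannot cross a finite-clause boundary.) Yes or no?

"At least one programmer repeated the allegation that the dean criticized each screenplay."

No

The DP *each screenplay* is contained in the complex NP *the allegation that the dean criticized each screenplay*.
The Complex NP Constraint bars QR out of the complement clause of a noun.
Hence only narrow scope for *each screenplay* (under *at least one programmer*) survives.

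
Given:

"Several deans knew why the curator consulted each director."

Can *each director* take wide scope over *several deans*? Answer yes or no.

No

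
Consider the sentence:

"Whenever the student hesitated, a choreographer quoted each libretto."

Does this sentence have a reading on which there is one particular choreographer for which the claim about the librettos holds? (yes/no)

Yes

The paraphrase describes the scope ordering *a choreographer* > *each libretto*.
Surface scope (*a choreographer* > *each libretto*) is always derivable; islands only block QR, not in-situ interpretation.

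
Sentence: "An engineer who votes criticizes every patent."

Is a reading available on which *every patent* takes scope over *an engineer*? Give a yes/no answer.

Yes

The relative clause *who votes* modifies *an engineer*, but *every patent* is not inside that relative clause — it is an argument of the matrix verb.
With no island boundary between them, the object can take inverse scope over the subject via ordinary QR within the clause.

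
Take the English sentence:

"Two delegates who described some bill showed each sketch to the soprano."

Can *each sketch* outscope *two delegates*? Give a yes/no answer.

*each sketch* sits in the matrix clause, not in the relative clause on *two delegates*.
Clause-internal QR can adjoin the lower DP above the subject, yielding the inverse reading.

Yes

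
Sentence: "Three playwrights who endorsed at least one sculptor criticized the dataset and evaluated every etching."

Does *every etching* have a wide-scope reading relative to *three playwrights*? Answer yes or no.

*every etching* sits inside one conjunct of the coordinate structure (*evaluated every etching*).
Coordinate structures are islands for non-across-the-board movement, QR included.
There is no licit LF on which *every etching* c-commands *three playwrights*.

No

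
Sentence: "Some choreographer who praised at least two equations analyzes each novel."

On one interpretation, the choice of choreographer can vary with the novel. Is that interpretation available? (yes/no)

Yes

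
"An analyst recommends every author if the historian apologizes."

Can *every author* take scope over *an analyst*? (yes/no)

Yes

Neither queried DP is inside the adjunct, so the adjunct-island constraint does not apply.
Clause-internal QR can adjoin the lower DP above the subject, yielding the inverse reading.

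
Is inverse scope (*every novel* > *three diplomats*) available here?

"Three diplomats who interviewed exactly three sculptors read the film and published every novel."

*every novel* is embedded in one conjunct of the coordinate structure (*published every novel*).
QR out of a conjunct would have to apply non-ATB, which the CSC forbids.
*every novel* is confined to the island and cannot take scope over *three diplomats*.

No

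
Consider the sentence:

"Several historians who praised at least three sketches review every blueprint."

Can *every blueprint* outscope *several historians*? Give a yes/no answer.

*every blueprint* sits in the matrix clause, not in the relative clause on *several historians*.
No island intervenes, so both surface and inverse scope are derivable.

Yes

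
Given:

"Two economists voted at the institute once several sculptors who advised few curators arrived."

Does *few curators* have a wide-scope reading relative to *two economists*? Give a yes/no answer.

*few curators* is embedded in the relative clause *who advised few curators*, which is itself inside the adjunct *once several sculptors who advised few curators arrived*.
Nested islands: the RC island is itself inside an adjunct island, so wide scope is doubly excluded.
*few curators* > *two economists* would require crossing that boundary, which is illicit.

No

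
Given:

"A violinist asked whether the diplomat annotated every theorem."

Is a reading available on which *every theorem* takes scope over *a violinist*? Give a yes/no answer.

*every theorem* sits inside the embedded question *whether the diplomat annotated every theorem*.
The wh-island constraint blocks QR out of an embedded interrogative.
So *every theorem* cannot raise to a position above *a violinist*.
(Only the surface reading survives: one fixed violinist with respect to all the relevant theorems.)

No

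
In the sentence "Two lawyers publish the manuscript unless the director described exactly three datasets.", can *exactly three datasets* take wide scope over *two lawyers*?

No

*exactly three datasets* sits inside the adjunct clause *unless the director described exactly three datasets*.
The adjunct-island constraint bars QR out of an adverbial clause.
*exactly three datasets* is confined to the island and cannot take scope over *two lawyers*.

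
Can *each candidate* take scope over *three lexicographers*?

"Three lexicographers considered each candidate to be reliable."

ECM infinitives lack a CP barrier, so *each candidate* can QR over the matrix subject *three lexicographers*.
QR within a single clause is free, so the lower quantifier may take scope over the higher one.
The sentence is scopally ambiguous between *three lexicographers* > *each candidate* and *each candidate* > *three lexicographers*.

Yes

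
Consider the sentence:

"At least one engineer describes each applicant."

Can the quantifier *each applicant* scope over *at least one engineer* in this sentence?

Yes

*at least one engineer* and *each applicant* are co-arguments of the matrix verb, with nothing but a clause-internal boundary between them.
Since no island is crossed, the inverse ordering is licensed alongside surface scope.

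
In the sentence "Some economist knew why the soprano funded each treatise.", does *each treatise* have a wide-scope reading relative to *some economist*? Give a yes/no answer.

*each treatise* is embedded in the embedded question *why the soprano funded each treatise*.
The wh-island constraint blocks QR out of an embedded interrogative.
Hence only narrow scope for *each treatise* (under *some economist*) survives.
(Only the surface reading survives: one fixed economist with respect to all the relevant treatises.)

No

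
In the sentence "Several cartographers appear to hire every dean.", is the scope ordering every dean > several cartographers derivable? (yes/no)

Yes

Raising constructions are monoclausal for scope purposes; *every dean* is not separated from *several cartographers* by any island.
QR within a single clause is free, so the lower quantifier may take scope over the higher one.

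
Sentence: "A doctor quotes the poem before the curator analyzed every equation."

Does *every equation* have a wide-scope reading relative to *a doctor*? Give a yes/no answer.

No

*every equation* is embedded in the adjunct clause *before the curator analyzed every equation*.
Scope out of an adjunct clause is unavailable: QR respects the adjunct-island constraint.
Hence only narrow scope for *every equation* (under *a doctor*) survives.
(Only the surface reading survives: one fixed doctor with respect to all the relevant equations.)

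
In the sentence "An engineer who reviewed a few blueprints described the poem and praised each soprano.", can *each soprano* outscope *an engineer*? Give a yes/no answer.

No

*each soprano* is embedded in one conjunct of the coordinate structure (*praised each soprano*).
A quantifier cannot raise out of one conjunct of a coordination across the whole coordinate structure — the CSC applies to QR.
Hence only narrow scope for *each soprano* (under *an engineer*) survives.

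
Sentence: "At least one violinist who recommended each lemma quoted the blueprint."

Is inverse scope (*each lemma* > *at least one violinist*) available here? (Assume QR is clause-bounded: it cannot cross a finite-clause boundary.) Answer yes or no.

*each lemma* sits inside the relative clause *who recommended each lemma*.
Relative clauses are scope islands: a quantifier cannot QR out of a relative clause to take scope in the matrix clause.
The inverse ordering *each lemma* > *at least one violinist* is therefore underivable.

No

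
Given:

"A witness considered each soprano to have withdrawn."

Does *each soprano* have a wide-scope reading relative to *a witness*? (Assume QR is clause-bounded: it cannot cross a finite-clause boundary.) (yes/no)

Yes

The ECM infinitive is scope-transparent — *each soprano* is free to raise above *a witness*.
Clause-internal QR can adjoin the lower DP above the subject, yielding the inverse reading.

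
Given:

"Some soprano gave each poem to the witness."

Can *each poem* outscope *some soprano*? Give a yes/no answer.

*some soprano* and *each poem* are co-arguments of the matrix verb, with nothing but a clause-internal boundary between them.
Ordinary QR to a clause-peripheral position gives the wide-scope LF for the lower DP.

Yes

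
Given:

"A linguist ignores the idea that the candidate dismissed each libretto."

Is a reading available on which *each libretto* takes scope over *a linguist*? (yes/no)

No

Structurally, *each libretto* is inside the complex NP *the idea that the candidate dismissed each libretto*.
A that-clause complement to a noun is an island; QR cannot cross the NP boundary.
So *each libretto* cannot raise high enough to outscope *a linguist*; only the surface ordering *a linguist* > *each libretto* is available.
(Only the surface reading survives: one fixed linguist with respect to all the relevant librettos.)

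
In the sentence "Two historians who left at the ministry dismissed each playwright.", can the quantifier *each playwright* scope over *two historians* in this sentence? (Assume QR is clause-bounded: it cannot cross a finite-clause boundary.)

The RC *who left at the ministry* is an island, but *each playwright* is not inside it — it is the matrix object, a clausemate of *two historians*.
With no island boundary between them, the object can take inverse scope over the subject via ordinary QR within the clause.

Yes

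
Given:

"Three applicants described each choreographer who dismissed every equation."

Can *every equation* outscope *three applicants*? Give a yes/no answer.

No

*every equation* is embedded in the relative clause *who dismissed every equation* modifying *each choreographer*.
The relative clause forms an island for QR, so the quantifier is confined to the head noun's restrictor.
*every equation* is confined to the island and cannot take scope over *three applicants*.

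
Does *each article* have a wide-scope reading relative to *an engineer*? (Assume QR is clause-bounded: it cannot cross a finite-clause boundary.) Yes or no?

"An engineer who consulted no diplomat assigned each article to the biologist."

Yes

The relative clause *who consulted no diplomat* modifies *an engineer*, but *each article* is not inside that relative clause — it is an argument of the matrix verb.
Since no island is crossed, the inverse ordering is licensed alongside surface scope.
The sentence is scopally ambiguous between *an engineer* > *each article* and *each article* > *an engineer*.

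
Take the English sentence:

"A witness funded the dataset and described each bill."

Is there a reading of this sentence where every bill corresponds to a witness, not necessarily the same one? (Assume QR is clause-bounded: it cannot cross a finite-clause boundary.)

No

The described interpretation is the *each bill* > *a witness* scoping.
*each bill* is embedded in one conjunct of the coordinate structure (*described each bill*).
Coordinate structures are islands for non-across-the-board movement, QR included.
*each bill* is confined to the island and cannot take scope over *a witness*.
(Only the surface reading survives: one fixed witness with respect to all the relevant bills.)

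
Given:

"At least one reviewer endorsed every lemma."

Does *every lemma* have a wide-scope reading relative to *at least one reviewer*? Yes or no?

Yes

*every lemma* and *at least one reviewer* are in the same minimal clause.
Since no island is crossed, the inverse ordering is licensed alongside surface scope.
Both orderings are possible: *at least one reviewer* > *every lemma* and *every lemma* > *at least one reviewer*.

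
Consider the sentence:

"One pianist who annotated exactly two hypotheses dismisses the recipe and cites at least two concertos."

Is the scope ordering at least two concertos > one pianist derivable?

*at least two concertos* is embedded in one conjunct of the coordinate structure (*cites at least two concertos*).
Coordinate structures are islands for non-across-the-board movement, QR included.
*at least two concertos* > *one pianist* would require crossing that boundary, which is illicit.

No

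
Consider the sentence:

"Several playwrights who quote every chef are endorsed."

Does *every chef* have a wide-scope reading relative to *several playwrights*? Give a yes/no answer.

*every chef* sits inside the relative clause *who quote every chef*.
The relative clause forms an island for QR, so the quantifier is confined to the head noun's restrictor.
Hence only narrow scope for *every chef* (under *several playwrights*) survives.

No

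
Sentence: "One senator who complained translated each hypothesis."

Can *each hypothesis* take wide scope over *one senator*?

The RC *who complained* is an island, but *each hypothesis* is not inside it — it is the matrix object, a clausemate of *one senator*.
Nothing blocks QR of the lower DP to a position above the higher one, so inverse scope is available.

Yes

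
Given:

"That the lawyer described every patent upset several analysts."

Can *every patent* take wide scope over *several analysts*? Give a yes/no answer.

No

Structurally, *every patent* is inside the sentential subject *that the lawyer described every patent*.
The subject-island constraint blocks QR out of a clausal subject.
So *every patent* cannot raise to a position above *several analysts*.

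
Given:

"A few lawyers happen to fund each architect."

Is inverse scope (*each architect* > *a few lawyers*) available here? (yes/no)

Yes

*each architect* is inside a raising infinitive, which is transparent to QR (no CP barrier), so it behaves as a matrix argument.
Clause-internal QR can adjoin the lower DP above the subject, yielding the inverse reading.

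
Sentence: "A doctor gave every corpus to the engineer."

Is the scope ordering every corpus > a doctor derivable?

Yes

*every corpus* is the matrix object and *a doctor* the matrix subject; the two are clausemates.
QR within a single clause is free, so the lower quantifier may take scope over the higher one.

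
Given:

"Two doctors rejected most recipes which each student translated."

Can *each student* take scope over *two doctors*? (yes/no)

*each student* occurs within the relative clause *which each student translated* modifying *most recipes*.
Relative clauses block scope extraction: QR cannot target a position outside the modified NP.
So the wide-scope reading for *each student* is blocked.

No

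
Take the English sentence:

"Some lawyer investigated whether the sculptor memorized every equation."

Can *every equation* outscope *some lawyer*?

No

The DP *every equation* is contained in the embedded question *whether the sculptor memorized every equation*.
Embedded questions are wh-islands: a quantifier inside an indirect question cannot QR into the matrix clause.
*every equation* > *some lawyer* would require crossing that boundary, which is illicit.
(Only the surface reading survives: one fixed lawyer with respect to all the relevant equations.)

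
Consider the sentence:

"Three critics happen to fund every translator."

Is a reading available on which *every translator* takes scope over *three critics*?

Yes

*every translator* is the object of the infinitival complement of a raising predicate; raising infinitives are transparent for QR, so the two DPs are in effect clausemates.
With no island boundary between them, the object can take inverse scope over the subject via ordinary QR within the clause.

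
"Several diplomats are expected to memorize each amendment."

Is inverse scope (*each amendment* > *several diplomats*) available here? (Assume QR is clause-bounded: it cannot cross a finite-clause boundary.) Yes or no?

Yes

*each amendment* is inside a raising infinitive, which is transparent to QR (no CP barrier), so it behaves as a matrix argument.
QR within a single clause is free, so the lower quantifier may take scope over the higher one.
The sentence is scopally ambiguous between *several diplomats* > *each amendment* and *each amendment* > *several diplomats*.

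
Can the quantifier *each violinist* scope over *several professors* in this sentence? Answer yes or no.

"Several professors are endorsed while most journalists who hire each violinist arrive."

The DP *each violinist* is contained in the relative clause *who hire each violinist*, which is itself inside the adjunct *while most journalists who hire each violinist arrive*.
Two island boundaries intervene — the relative clause and the adjunct. Either alone would block QR.
There is no licit LF on which *each violinist* c-commands *several professors*.

No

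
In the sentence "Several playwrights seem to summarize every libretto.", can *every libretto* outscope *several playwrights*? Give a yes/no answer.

The matrix predicate is a raising verb, whose infinitival complement is not a scope island — *every libretto* can QR into the matrix clause.
QR within a single clause is free, so the lower quantifier may take scope over the higher one.

Yes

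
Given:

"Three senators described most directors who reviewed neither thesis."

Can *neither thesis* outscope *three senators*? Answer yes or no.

The target quantifier *neither thesis* is part of the relative clause *who reviewed neither thesis* modifying *most directors*.
A relative clause is a scope island — quantifier raising cannot cross its boundary.
There is no licit LF on which *neither thesis* c-commands *three senators*.

No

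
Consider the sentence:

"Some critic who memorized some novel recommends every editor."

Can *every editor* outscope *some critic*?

Yes

Although the sentence contains a relative clause (*who memorized some novel*), *every editor* is outside it, in the matrix VP.
Ordinary QR to a clause-peripheral position gives the wide-scope LF for the lower DP.
The sentence is scopally ambiguous between *some critic* > *every editor* and *every editor* > *some critic*.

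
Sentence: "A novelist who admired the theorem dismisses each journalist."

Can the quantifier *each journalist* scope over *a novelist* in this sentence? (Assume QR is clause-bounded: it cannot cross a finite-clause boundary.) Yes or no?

The RC *who admired the theorem* is an island, but *each journalist* is not inside it — it is the matrix object, a clausemate of *a novelist*.
Since no island is crossed, the inverse ordering is licensed alongside surface scope.
Both orderings are possible: *a novelist* > *each journalist* and *each journalist* > *a novelist*.

Yes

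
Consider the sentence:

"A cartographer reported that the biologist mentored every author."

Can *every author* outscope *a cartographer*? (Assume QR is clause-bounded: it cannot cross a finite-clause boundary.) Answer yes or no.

No

*every author* occurs within the finite complement clause *that the biologist mentored every author*.
Given the clause-boundedness assumption, QR cannot cross the finite CP into the matrix.
So *every author* cannot raise high enough to outscope *a cartographer*; only the surface ordering *a cartographer* > *every author* is available.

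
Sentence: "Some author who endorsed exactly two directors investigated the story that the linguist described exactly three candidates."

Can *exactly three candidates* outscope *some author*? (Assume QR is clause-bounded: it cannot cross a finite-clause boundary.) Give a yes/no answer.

The target quantifier *exactly three candidates* is part of the complex NP *the story that the linguist described exactly three candidates*.
The complex NP is opaque for QR — the quantifier is frozen inside the noun's complement.
So *exactly three candidates* cannot raise high enough to outscope *some author*; only the surface ordering *some author* > *exactly three candidates* is available.
(Only the surface reading survives: one fixed author with respect to all the relevant candidates.)

No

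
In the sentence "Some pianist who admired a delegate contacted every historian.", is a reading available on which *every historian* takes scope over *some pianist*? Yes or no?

The RC *who admired a delegate* is an island, but *every historian* is not inside it — it is the matrix object, a clausemate of *some pianist*.
Clause-internal QR can adjoin the lower DP above the subject, yielding the inverse reading.

Yes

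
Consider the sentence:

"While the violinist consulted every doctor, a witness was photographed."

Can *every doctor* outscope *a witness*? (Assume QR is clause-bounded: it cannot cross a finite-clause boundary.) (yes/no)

*every doctor* occurs within the adjunct clause *while the violinist consulted every doctor*.
Adverbial clauses are not L-marked, so they are barriers for QR — the quantifier cannot escape the adjunct.
So *every doctor* cannot raise to a position above *a witness*.

No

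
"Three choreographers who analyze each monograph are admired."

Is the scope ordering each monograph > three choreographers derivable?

*each monograph* occurs within the relative clause *who analyze each monograph*.
Relative clauses block scope extraction: QR cannot target a position outside the modified NP.
The inverse ordering *each monograph* > *three choreographers* is therefore underivable.

No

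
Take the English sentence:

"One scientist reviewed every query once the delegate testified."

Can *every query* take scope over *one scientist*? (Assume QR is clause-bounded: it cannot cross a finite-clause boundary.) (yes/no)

Yes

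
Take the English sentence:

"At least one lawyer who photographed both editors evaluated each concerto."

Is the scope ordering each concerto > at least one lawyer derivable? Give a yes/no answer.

*each concerto* is a matrix argument; only *at least one lawyer* is modified by the relative clause *who photographed both editors*, so the RC island is irrelevant to the target quantifier.
Clause-internal QR can adjoin the lower DP above the subject, yielding the inverse reading.

Yes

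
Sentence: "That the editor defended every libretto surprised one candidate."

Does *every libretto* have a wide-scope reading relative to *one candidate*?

*every libretto* occurs within the sentential subject *that the editor defended every libretto*.
Sentential subjects are islands: a quantifier inside the subject clause cannot raise over the matrix predicate.
*every libretto* is confined to the island and cannot take scope over *one candidate*.

No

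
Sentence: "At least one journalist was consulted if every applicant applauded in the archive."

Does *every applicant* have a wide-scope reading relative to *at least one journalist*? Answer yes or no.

*every applicant* occurs within the adjunct clause *if every applicant applauded in the archive*.
Adjunct clauses are scope islands: a quantifier inside an adjunct cannot raise into the matrix clause.
Hence only narrow scope for *every applicant* (under *at least one journalist*) survives.
(Only the surface reading survives: one fixed journalist with respect to all the relevant applicants.)

No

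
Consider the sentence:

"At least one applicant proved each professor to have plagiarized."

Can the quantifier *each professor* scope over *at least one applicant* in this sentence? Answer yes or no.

Yes

*each professor* is the subject of an ECM infinitive — the infinitival complement of an ECM verb is not a scope island, so *each professor* can raise into the matrix clause.
With no island boundary between them, the object can take inverse scope over the subject via ordinary QR within the clause.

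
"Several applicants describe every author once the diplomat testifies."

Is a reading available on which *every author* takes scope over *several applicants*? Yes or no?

The adjunct island is irrelevant here — *every author* and *several applicants* are both in the matrix clause.
Nothing blocks QR of the lower DP to a position above the higher one, so inverse scope is available.
The sentence is scopally ambiguous between *several applicants* > *every author* and *every author* > *several applicants*.

Yes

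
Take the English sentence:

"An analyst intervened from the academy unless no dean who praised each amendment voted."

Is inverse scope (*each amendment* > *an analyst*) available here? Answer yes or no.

No

*each amendment* sits inside the relative clause *who praised each amendment*, which is itself inside the adjunct *unless no dean who praised each amendment voted*.
Both the relative clause and the enclosing adjunct are scope islands; QR cannot cross either.
Hence only narrow scope for *each amendment* (under *an analyst*) survives.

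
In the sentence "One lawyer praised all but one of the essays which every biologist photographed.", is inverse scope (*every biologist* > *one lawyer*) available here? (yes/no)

Structurally, *every biologist* is inside the relative clause *which every biologist photographed* modifying *all but one of the essays*.
The relative clause forms an island for QR, so the quantifier is confined to the head noun's restrictor.
Hence only narrow scope for *every biologist* (under *one lawyer*) survives.
(Only the surface reading survives: one fixed lawyer with respect to all the relevant biologists.)

No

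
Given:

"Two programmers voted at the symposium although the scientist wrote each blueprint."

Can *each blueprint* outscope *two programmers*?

*each blueprint* sits inside the adjunct clause *although the scientist wrote each blueprint*.
Since the clause is an adjunct (not a complement), the Adjunct Condition blocks QR across its edge.
So the wide-scope reading for *each blueprint* is blocked.

No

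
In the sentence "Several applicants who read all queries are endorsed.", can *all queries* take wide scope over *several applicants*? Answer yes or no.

The target quantifier *all queries* is part of the relative clause *who read all queries*.
A relative clause is a scope island — quantifier raising cannot cross its boundary.
The inverse ordering *all queries* > *several applicants* is therefore underivable.

No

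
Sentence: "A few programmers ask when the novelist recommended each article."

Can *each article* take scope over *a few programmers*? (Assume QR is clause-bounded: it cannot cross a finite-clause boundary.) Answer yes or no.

No

Structurally, *each article* is inside the embedded question *when the novelist recommended each article*.
Embedded questions are wh-islands: a quantifier inside an indirect question cannot QR into the matrix clause.
So *each article* cannot raise to a position above *a few programmers*.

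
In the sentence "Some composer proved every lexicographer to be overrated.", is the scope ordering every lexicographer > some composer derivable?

The ECM infinitive is scope-transparent — *every lexicographer* is free to raise above *some composer*.
Clause-internal QR can adjoin the lower DP above the subject, yielding the inverse reading.

Yes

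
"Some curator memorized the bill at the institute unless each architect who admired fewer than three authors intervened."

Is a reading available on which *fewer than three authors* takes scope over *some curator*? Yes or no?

No

Structurally, *fewer than three authors* is inside the relative clause *who admired fewer than three authors*, which is itself inside the adjunct *unless each architect who admired fewer than three authors intervened*.
The quantifier would have to escape first the RC and then the adjunct — two independent island violations.
*fewer than three authors* > *some curator* would require crossing that boundary, which is illicit.
(Only the surface reading survives: one fixed curator with respect to all the relevant authors.)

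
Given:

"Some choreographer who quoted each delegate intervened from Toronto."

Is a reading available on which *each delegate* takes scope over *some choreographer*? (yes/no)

*each delegate* sits inside the relative clause *who quoted each delegate*.
QR out of a relative clause is ruled out by the relative-clause island constraint.
There is no licit LF on which *each delegate* c-commands *some choreographer*.

No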